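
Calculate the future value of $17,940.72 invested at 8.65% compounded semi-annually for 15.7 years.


Compound interest formula: A = P(1 + r/n)^(nt)
A = $17,940.72 × (1 + 0.0865/2)^(2 × 15.7)
Growth factor: (1 + 0.0865/2)^31.4 = 3.779162
A = $17,940.72 × 3.779162
A = $67,800.89

A = P(1 + r/n)^(nt) = $67,800.89


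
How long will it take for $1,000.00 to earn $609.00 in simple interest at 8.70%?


Rearrange the simple interest formula for t:
I = P × r × t  ⇒  t = I / (P × r)
t = $609.00 / ($1,000.00 × 0.087)
t = 7

t = I/(P×r) = 7 years


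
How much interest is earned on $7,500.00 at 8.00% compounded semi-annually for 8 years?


Compound interest earned = final amount − principal.
A = P(1 + r/n)^(nt) = $7,500.00 × (1 + 0.08/2)^(2 × 8) = $14,047.36
Interest = A − P = $14,047.36 − $7,500.00 = $6,547.36

Interest = A - P = $6,547.36


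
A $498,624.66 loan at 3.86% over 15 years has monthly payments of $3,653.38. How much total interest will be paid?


Total paid over the life of the loan = PMT × n.
Total paid = $3,653.38 × 180 = $657,608.40
Total interest = total paid − principal = $657,608.40 − $498,624.66 = $158,983.74

Total interest = (PMT × n) - PV = $158,983.74


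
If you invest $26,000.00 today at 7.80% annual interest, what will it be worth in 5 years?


Future value formula: FV = PV × (1 + r)^t
FV = $26,000.00 × (1 + 0.078)^5
FV = $26,000.00 × 1.4557735
FV = $37,850.11

FV = PV × (1 + r)^t = $37,850.11


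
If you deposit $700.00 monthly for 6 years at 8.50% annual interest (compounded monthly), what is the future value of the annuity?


Future value of an ordinary annuity: FV = PMT × ((1 + r)^n − 1) / r
Monthly rate r = 0.085/12 ≈ 0.00708333, n = 72
FV = $700.00 × ((1 + 0.085/12)^72 − 1) / (0.085/12)
FV = $700.00 × 93.501188
FV = $65,450.83

FV = PMT × ((1+r)^n - 1)/r = $65,450.83


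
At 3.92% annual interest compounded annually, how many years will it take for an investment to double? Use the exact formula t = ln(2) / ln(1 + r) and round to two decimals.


Doubling condition: (1 + r)^t = 2
Take ln of both sides: t × ln(1 + r) = ln(2)
t = ln(2) / ln(1 + r)
t = 0.693147 / 0.038451
t = 18.03

t = ln(2) / ln(1 + r) = 18.03 years


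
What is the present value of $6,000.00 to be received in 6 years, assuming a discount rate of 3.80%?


Present value formula: PV = FV / (1 + r)^t
PV = $6,000.00 / (1 + 0.038)^6
PV = $6,000.00 / 1.250789
PV = $4,796.97

PV = FV / (1 + r)^t = $4,796.97


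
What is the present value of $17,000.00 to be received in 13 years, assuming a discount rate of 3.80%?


Present value formula: PV = FV / (1 + r)^t
PV = $17,000.00 / (1 + 0.038)^13
PV = $17,000.00 / 1.623924
PV = $10,468.47

PV = FV / (1 + r)^t = $10,468.47


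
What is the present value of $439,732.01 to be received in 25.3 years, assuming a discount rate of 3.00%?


Present value formula: PV = FV / (1 + r)^t
PV = $439,732.01 / (1 + 0.03)^25.3
PV = $439,732.01 / 2.1124274
PV = $208,164.32

PV = FV / (1 + r)^t = $208,164.32


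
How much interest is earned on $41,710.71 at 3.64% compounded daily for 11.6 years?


Compound interest earned = final amount − principal.
A = P(1 + r/n)^(nt) = $41,710.71 × (1 + 0.0364/365)^(365 × 11.6) = $63,623.12
Interest = A − P = $63,623.12 − $41,710.71 = $21,912.41

Interest = A - P = $21,912.41


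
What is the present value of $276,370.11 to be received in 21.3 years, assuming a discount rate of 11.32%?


Present value formula: PV = FV / (1 + r)^t
PV = $276,370.11 / (1 + 0.1132)^21.3
PV = $276,370.11 / 9.817685
PV = $28,150.23

PV = FV / (1 + r)^t = $28,150.23


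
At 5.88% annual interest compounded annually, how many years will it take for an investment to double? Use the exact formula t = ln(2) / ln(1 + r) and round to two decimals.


Doubling condition: (1 + r)^t = 2
Take ln of both sides: t × ln(1 + r) = ln(2)
t = ln(2) / ln(1 + r)
t = 0.693147 / 0.057136
t = 12.13

t = ln(2) / ln(1 + r) = 12.13 years


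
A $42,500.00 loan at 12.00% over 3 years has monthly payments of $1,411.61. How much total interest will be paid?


Total paid over the life of the loan = PMT × n.
Total paid = $1,411.61 × 36 = $50,817.96
Total interest = total paid − principal = $50,817.96 − $42,500.00 = $8,317.96

Total interest = (PMT × n) - PV = $8,317.96


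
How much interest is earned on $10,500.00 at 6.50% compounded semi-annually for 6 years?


Compound interest earned = final amount − principal.
A = P(1 + r/n)^(nt) = $10,500.00 × (1 + 0.065/2)^(2 × 6) = $15,412.39
Interest = A − P = $15,412.39 − $10,500.00 = $4,912.39

Interest = A - P = $4,912.39


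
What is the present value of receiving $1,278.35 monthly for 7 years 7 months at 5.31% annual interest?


Present value of an ordinary annuity: PV = PMT × (1 − (1 + r)^(−n)) / r
Monthly rate r = 0.0531/12 = 0.004425, n = 91
PV = $1,278.35 × (1 − (1 + 0.0531/12)^(−91)) / (0.0531/12)
PV = $1,278.35 × 74.774361
PV = $95,587.80

PV = PMT × (1-(1+r)^(-n))/r = $95,587.80


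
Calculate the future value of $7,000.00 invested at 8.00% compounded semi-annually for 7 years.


Compound interest formula: A = P(1 + r/n)^(nt)
A = $7,000.00 × (1 + 0.08/2)^(2 × 7)
Growth factor: (1 + 0.08/2)^14 = 1.73167645
A = $7,000.00 × 1.73167645
A = $12,121.74

A = P(1 + r/n)^(nt) = $12,121.74


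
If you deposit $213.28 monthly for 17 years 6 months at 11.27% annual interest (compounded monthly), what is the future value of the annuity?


Future value of an ordinary annuity: FV = PMT × ((1 + r)^n − 1) / r
Monthly rate r = 0.1127/12 ≈ 0.00939167, n = 210
FV = $213.28 × ((1 + 0.1127/12)^210 − 1) / (0.1127/12)
FV = $213.28 × 651.746532
FV = $139,004.50

FV = PMT × ((1+r)^n - 1)/r = $139,004.50


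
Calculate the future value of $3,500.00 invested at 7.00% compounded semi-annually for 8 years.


Compound interest formula: A = P(1 + r/n)^(nt)
A = $3,500.00 × (1 + 0.07/2)^(2 × 8)
Growth factor: (1 + 0.07/2)^16 = 1.733986
A = $3,500.00 × 1.733986
A = $6,068.95

A = P(1 + r/n)^(nt) = $6,068.95


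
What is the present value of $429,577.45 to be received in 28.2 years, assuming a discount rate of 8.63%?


Present value formula: PV = FV / (1 + r)^t
PV = $429,577.45 / (1 + 0.0863)^28.2
PV = $429,577.45 / 10.322474
PV = $41,615.75

PV = FV / (1 + r)^t = $41,615.75


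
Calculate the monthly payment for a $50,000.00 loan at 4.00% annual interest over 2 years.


Loan payment formula: PMT = PV × r / (1 − (1 + r)^(−n))
Monthly rate r = 0.04/12 ≈ 0.00333333, n = 24 months
Denominator: 1 − (1 + 0.04/12)^(−24) = 0.0767608
PMT = $50,000.00 × (0.04/12) / 0.0767608
PMT = $2,171.25 per month

PMT = PV × r / (1-(1+r)^(-n)) = $2,171.25/month


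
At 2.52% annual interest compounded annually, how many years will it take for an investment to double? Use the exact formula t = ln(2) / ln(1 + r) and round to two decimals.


Doubling condition: (1 + r)^t = 2
Take ln of both sides: t × ln(1 + r) = ln(2)
t = ln(2) / ln(1 + r)
t = 0.693147 / 0.024888
t = 27.85

t = ln(2) / ln(1 + r) = 27.85 years


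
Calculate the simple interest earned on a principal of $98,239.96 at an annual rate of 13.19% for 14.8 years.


Simple interest formula: I = P × r × t
I = $98,239.96 × 0.1319 × 14.8
I = $191,776.19

I = P × r × t = $191,776.19


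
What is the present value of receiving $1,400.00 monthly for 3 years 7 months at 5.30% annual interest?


Present value of an ordinary annuity: PV = PMT × (1 − (1 + r)^(−n)) / r
Monthly rate r = 0.053/12 ≈ 0.00441667, n = 43
PV = $1,400.00 × (1 − (1 + 0.053/12)^(−43)) / (0.053/12)
PV = $1,400.00 × 39.085141
PV = $54,719.20

PV = PMT × (1-(1+r)^(-n))/r = $54,719.20


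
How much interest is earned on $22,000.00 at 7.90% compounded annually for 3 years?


Compound interest earned = final amount − principal.
A = P(1 + r/n)^(nt) = $22,000.00 × (1 + 0.079/1)^(1 × 3) = $27,636.75
Interest = A − P = $27,636.75 − $22,000.00 = $5,636.75

Interest = A - P = $5,636.75


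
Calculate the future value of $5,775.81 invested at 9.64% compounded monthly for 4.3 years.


Compound interest formula: A = P(1 + r/n)^(nt)
A = $5,775.81 × (1 + 0.0964/12)^(12 × 4.3)
Growth factor: (1 + 0.0964/12)^51.6 = 1.511139
A = $5,775.81 × 1.511139
A = $8,728.05

A = P(1 + r/n)^(nt) = $8,728.05


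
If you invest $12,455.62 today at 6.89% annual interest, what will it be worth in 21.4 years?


Future value formula: FV = PV × (1 + r)^t
FV = $12,455.62 × (1 + 0.0689)^21.4
FV = $12,455.62 × 4.161534
FV = $51,834.49

FV = PV × (1 + r)^t = $51,834.49


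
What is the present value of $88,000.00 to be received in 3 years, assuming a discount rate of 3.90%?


Present value formula: PV = FV / (1 + r)^t
PV = $88,000.00 / (1 + 0.039)^3
PV = $88,000.00 / 1.1216223
PV = $78,457.78

PV = FV / (1 + r)^t = $78,457.78


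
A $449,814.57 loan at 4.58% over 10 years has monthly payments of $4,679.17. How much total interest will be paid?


Total paid over the life of the loan = PMT × n.
Total paid = $4,679.17 × 120 = $561,500.40
Total interest = total paid − principal = $561,500.40 − $449,814.57 = $111,685.83

Total interest = (PMT × n) - PV = $111,685.83


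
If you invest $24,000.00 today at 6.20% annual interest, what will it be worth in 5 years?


Future value formula: FV = PV × (1 + r)^t
FV = $24,000.00 × (1 + 0.062)^5
FV = $24,000.00 × 1.350898
FV = $32,421.55

FV = PV × (1 + r)^t = $32,421.55


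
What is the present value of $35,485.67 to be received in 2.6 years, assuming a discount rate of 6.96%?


Present value formula: PV = FV / (1 + r)^t
PV = $35,485.67 / (1 + 0.0696)^2.6
PV = $35,485.67 / 1.1911752
PV = $29,790.47

PV = FV / (1 + r)^t = $29,790.47


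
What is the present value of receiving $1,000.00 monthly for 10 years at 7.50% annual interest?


Present value of an ordinary annuity: PV = PMT × (1 − (1 + r)^(−n)) / r
Monthly rate r = 0.075/12 = 0.00625, n = 120
PV = $1,000.00 × (1 − (1 + 0.075/12)^(−120)) / (0.075/12)
PV = $1,000.00 × 84.244743
PV = $84,244.74

PV = PMT × (1-(1+r)^(-n))/r = $84,244.74


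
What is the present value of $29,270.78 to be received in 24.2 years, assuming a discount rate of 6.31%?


Present value formula: PV = FV / (1 + r)^t
PV = $29,270.78 / (1 + 0.0631)^24.2
PV = $29,270.78 / 4.396364
PV = $6,657.95

PV = FV / (1 + r)^t = $6,657.95


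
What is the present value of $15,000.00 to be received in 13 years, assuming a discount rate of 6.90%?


Present value formula: PV = FV / (1 + r)^t
PV = $15,000.00 / (1 + 0.069)^13
PV = $15,000.00 / 2.380730
PV = $6,300.59

PV = FV / (1 + r)^t = $6,300.59


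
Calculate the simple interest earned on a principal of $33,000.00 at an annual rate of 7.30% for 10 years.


Simple interest formula: I = P × r × t
I = $33,000.00 × 0.073 × 10
I = $24,090.00

I = P × r × t = $24,090.00


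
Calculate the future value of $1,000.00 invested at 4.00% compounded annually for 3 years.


Compound interest formula: A = P(1 + r/n)^(nt)
A = $1,000.00 × (1 + 0.04/1)^(1 × 3)
Growth factor: (1 + 0.04/1)^3 = 1.124864
A = $1,000.00 × 1.124864
A = $1,124.86

A = P(1 + r/n)^(nt) = $1,124.86


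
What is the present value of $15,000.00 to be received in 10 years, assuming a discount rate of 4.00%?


Present value formula: PV = FV / (1 + r)^t
PV = $15,000.00 / (1 + 0.04)^10
PV = $15,000.00 / 1.480244
PV = $10,133.46

PV = FV / (1 + r)^t = $10,133.46


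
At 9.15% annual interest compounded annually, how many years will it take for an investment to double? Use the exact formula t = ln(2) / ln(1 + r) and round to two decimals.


Doubling condition: (1 + r)^t = 2
Take ln of both sides: t × ln(1 + r) = ln(2)
t = ln(2) / ln(1 + r)
t = 0.693147 / 0.087553
t = 7.92

t = ln(2) / ln(1 + r) = 7.92 years


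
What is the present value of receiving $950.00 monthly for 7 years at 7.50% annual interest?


Present value of an ordinary annuity: PV = PMT × (1 − (1 + r)^(−n)) / r
Monthly rate r = 0.075/12 = 0.00625, n = 84
PV = $950.00 × (1 − (1 + 0.075/12)^(−84)) / (0.075/12)
PV = $950.00 × 65.196376
PV = $61,936.56

PV = PMT × (1-(1+r)^(-n))/r = $61,936.56


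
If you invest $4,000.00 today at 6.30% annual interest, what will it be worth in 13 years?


Future value formula: FV = PV × (1 + r)^t
FV = $4,000.00 × (1 + 0.063)^13
FV = $4,000.00 × 2.212750
FV = $8,851.00

FV = PV × (1 + r)^t = $8,851.00


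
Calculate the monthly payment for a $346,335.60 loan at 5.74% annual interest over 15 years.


Loan payment formula: PMT = PV × r / (1 − (1 + r)^(−n))
Monthly rate r = 0.0574/12 ≈ 0.00478333, n = 180 months
Denominator: 1 − (1 + 0.0574/12)^(−180) = 0.576392
PMT = $346,335.60 × (0.0574/12) / 0.576392
PMT = $2,874.15 per month

PMT = PV × r / (1-(1+r)^(-n)) = $2,874.15/month


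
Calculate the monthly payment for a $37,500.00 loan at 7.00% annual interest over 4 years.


Loan payment formula: PMT = PV × r / (1 − (1 + r)^(−n))
Monthly rate r = 0.07/12 ≈ 0.00583333, n = 48 months
Denominator: 1 − (1 + 0.07/12)^(−48) = 0.243601
PMT = $37,500.00 × (0.07/12) / 0.243601
PMT = $897.98 per month

PMT = PV × r / (1-(1+r)^(-n)) = $897.98/month


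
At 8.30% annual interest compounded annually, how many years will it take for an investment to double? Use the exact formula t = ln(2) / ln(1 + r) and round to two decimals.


Doubling condition: (1 + r)^t = 2
Take ln of both sides: t × ln(1 + r) = ln(2)
t = ln(2) / ln(1 + r)
t = 0.693147 / 0.079735
t = 8.69

t = ln(2) / ln(1 + r) = 8.69 years


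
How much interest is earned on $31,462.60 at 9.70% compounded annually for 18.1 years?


Compound interest earned = final amount − principal.
A = P(1 + r/n)^(nt) = $31,462.60 × (1 + 0.097/1)^(1 × 18.1) = $168,087.17
Interest = A − P = $168,087.17 − $31,462.60 = $136,624.57

Interest = A - P = $136,624.57


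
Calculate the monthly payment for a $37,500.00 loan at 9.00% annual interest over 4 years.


Loan payment formula: PMT = PV × r / (1 − (1 + r)^(−n))
Monthly rate r = 0.09/12 = 0.0075, n = 48 months
Denominator: 1 − (1 + 0.09/12)^(−48) = 0.301386
PMT = $37,500.00 × (0.09/12) / 0.301386
PMT = $933.19 per month

PMT = PV × r / (1-(1+r)^(-n)) = $933.19/month


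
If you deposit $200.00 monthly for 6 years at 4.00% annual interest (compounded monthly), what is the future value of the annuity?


Future value of an ordinary annuity: FV = PMT × ((1 + r)^n − 1) / r
Monthly rate r = 0.04/12 ≈ 0.00333333, n = 72
FV = $200.00 × ((1 + 0.04/12)^72 − 1) / (0.04/12)
FV = $200.00 × 81.222564
FV = $16,244.51

FV = PMT × ((1+r)^n - 1)/r = $16,244.51


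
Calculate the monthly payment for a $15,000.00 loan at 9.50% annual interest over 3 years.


Loan payment formula: PMT = PV × r / (1 − (1 + r)^(−n))
Monthly rate r = 0.095/12 ≈ 0.00791667, n = 36 months
Denominator: 1 − (1 + 0.095/12)^(−36) = 0.247141
PMT = $15,000.00 × (0.095/12) / 0.247141
PMT = $480.49 per month

PMT = PV × r / (1-(1+r)^(-n)) = $480.49/month


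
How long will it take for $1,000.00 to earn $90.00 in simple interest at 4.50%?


Rearrange the simple interest formula for t:
I = P × r × t  ⇒  t = I / (P × r)
t = $90.00 / ($1,000.00 × 0.045)
t = 2

t = I/(P×r) = 2 years


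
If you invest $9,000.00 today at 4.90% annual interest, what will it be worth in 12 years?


Future value formula: FV = PV × (1 + r)^t
FV = $9,000.00 × (1 + 0.049)^12
FV = $9,000.00 × 1.775439
FV = $15,978.95

FV = PV × (1 + r)^t = $15,978.95


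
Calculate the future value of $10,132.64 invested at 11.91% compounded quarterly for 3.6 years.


Compound interest formula: A = P(1 + r/n)^(nt)
A = $10,132.64 × (1 + 0.1191/4)^(4 × 3.6)
Growth factor: (1 + 0.1191/4)^14.4 = 1.525772
A = $10,132.64 × 1.525772
A = $15,460.10

A = P(1 + r/n)^(nt) = $15,460.10


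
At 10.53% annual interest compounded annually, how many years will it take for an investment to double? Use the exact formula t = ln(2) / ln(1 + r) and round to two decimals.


Doubling condition: (1 + r)^t = 2
Take ln of both sides: t × ln(1 + r) = ln(2)
t = ln(2) / ln(1 + r)
t = 0.693147 / 0.100117
t = 6.92

t = ln(2) / ln(1 + r) = 6.92 years


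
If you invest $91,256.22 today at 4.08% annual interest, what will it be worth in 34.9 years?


Future value formula: FV = PV × (1 + r)^t
FV = $91,256.22 × (1 + 0.0408)^34.9
FV = $91,256.22 × 4.0375526
FV = $368,451.79

FV = PV × (1 + r)^t = $368,451.79


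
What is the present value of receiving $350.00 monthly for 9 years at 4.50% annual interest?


Present value of an ordinary annuity: PV = PMT × (1 − (1 + r)^(−n)) / r
Monthly rate r = 0.045/12 = 0.00375, n = 108
PV = $350.00 × (1 − (1 + 0.045/12)^(−108)) / (0.045/12)
PV = $350.00 × 88.671407
PV = $31,034.99

PV = PMT × (1-(1+r)^(-n))/r = $31,034.99


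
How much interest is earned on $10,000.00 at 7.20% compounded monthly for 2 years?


Compound interest earned = final amount − principal.
A = P(1 + r/n)^(nt) = $10,000.00 × (1 + 0.072/12)^(12 × 2) = $11,543.87
Interest = A − P = $11,543.87 − $10,000.00 = $1,543.87

Interest = A - P = $1,543.87


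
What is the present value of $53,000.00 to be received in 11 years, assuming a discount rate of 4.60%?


Present value formula: PV = FV / (1 + r)^t
PV = $53,000.00 / (1 + 0.046)^11
PV = $53,000.00 / 1.640018
PV = $32,316.72

PV = FV / (1 + r)^t = $32,316.72


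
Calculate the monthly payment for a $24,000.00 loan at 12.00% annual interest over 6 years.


Loan payment formula: PMT = PV × r / (1 − (1 + r)^(−n))
Monthly rate r = 0.12/12 = 0.01, n = 72 months
Denominator: 1 − (1 + 0.12/12)^(−72) = 0.511504
PMT = $24,000.00 × (0.12/12) / 0.511504
PMT = $469.20 per month

PMT = PV × r / (1-(1+r)^(-n)) = $469.20/month


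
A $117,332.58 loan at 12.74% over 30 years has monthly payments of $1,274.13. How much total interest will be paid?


Total paid over the life of the loan = PMT × n.
Total paid = $1,274.13 × 360 = $458,686.80
Total interest = total paid − principal = $458,686.80 − $117,332.58 = $341,354.22

Total interest = (PMT × n) - PV = $341,354.22


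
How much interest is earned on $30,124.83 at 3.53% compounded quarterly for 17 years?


Compound interest earned = final amount − principal.
A = P(1 + r/n)^(nt) = $30,124.83 × (1 + 0.0353/4)^(4 × 17) = $54,752.19
Interest = A − P = $54,752.19 − $30,124.83 = $24,627.36

Interest = A - P = $24,627.36


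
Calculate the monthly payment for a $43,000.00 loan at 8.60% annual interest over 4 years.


Loan payment formula: PMT = PV × r / (1 − (1 + r)^(−n))
Monthly rate r = 0.086/12 ≈ 0.00716667, n = 48 months
Denominator: 1 − (1 + 0.086/12)^(−48) = 0.290201
PMT = $43,000.00 × (0.086/12) / 0.290201
PMT = $1,061.91 per month

PMT = PV × r / (1-(1+r)^(-n)) = $1,061.91/month


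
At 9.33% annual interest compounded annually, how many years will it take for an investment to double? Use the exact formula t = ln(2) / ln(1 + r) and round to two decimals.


Doubling condition: (1 + r)^t = 2
Take ln of both sides: t × ln(1 + r) = ln(2)
t = ln(2) / ln(1 + r)
t = 0.693147 / 0.089201
t = 7.77

t = ln(2) / ln(1 + r) = 7.77 years


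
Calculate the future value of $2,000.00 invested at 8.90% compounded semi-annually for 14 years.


Compound interest formula: A = P(1 + r/n)^(nt)
A = $2,000.00 × (1 + 0.089/2)^(2 × 14)
Growth factor: (1 + 0.089/2)^28 = 3.384047
A = $2,000.00 × 3.384047
A = $6,768.09

A = P(1 + r/n)^(nt) = $6,768.09


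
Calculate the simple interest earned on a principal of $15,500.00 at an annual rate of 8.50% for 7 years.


Simple interest formula: I = P × r × t
I = $15,500.00 × 0.085 × 7
I = $9,222.50

I = P × r × t = $9,222.50


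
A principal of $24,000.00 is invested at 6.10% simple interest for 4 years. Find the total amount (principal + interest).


Total amount formula: A = P(1 + rt) = P + P·r·t
Interest: I = P × r × t = $24,000.00 × 0.061 × 4 = $5,856.00
A = P + I = $24,000.00 + $5,856.00 = $29,856.00

A = P + I = P(1 + rt) = $29,856.00


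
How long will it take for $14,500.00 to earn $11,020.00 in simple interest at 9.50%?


Rearrange the simple interest formula for t:
I = P × r × t  ⇒  t = I / (P × r)
t = $11,020.00 / ($14,500.00 × 0.095)
t = 8

t = I/(P×r) = 8 years


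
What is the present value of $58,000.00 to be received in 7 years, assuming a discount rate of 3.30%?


Present value formula: PV = FV / (1 + r)^t
PV = $58,000.00 / (1 + 0.033)^7
PV = $58,000.00 / 1.2551691
PV = $46,208.91

PV = FV / (1 + r)^t = $46,208.91


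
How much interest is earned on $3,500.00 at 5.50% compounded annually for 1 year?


Compound interest earned = final amount − principal.
A = P(1 + r/n)^(nt) = $3,500.00 × (1 + 0.055/1)^(1 × 1) = $3,692.50
Interest = A − P = $3,692.50 − $3,500.00 = $192.50

Interest = A - P = $192.50


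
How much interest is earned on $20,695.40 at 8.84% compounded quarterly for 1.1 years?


Compound interest earned = final amount − principal.
A = P(1 + r/n)^(nt) = $20,695.40 × (1 + 0.0884/4)^(4 × 1.1) = $22,784.77
Interest = A − P = $22,784.77 − $20,695.40 = $2,089.37

Interest = A - P = $2,089.37


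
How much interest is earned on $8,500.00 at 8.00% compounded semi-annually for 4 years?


Compound interest earned = final amount − principal.
A = P(1 + r/n)^(nt) = $8,500.00 × (1 + 0.08/2)^(2 × 4) = $11,632.84
Interest = A − P = $11,632.84 − $8,500.00 = $3,132.84

Interest = A - P = $3,132.84


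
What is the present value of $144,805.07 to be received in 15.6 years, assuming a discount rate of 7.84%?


Present value formula: PV = FV / (1 + r)^t
PV = $144,805.07 / (1 + 0.0784)^15.6
PV = $144,805.07 / 3.246132
PV = $44,608.50

PV = FV / (1 + r)^t = $44,608.50


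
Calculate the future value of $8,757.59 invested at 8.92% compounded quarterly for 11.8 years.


Compound interest formula: A = P(1 + r/n)^(nt)
A = $8,757.59 × (1 + 0.0892/4)^(4 × 11.8)
Growth factor: (1 + 0.0892/4)^47.2 = 2.832035
A = $8,757.59 × 2.832035
A = $24,801.80

A = P(1 + r/n)^(nt) = $24,801.80


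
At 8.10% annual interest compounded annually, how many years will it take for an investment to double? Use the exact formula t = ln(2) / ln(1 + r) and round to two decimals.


Doubling condition: (1 + r)^t = 2
Take ln of both sides: t × ln(1 + r) = ln(2)
t = ln(2) / ln(1 + r)
t = 0.693147 / 0.077887
t = 8.90

t = ln(2) / ln(1 + r) = 8.90 years


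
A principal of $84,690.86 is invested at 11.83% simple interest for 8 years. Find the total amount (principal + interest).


Total amount formula: A = P(1 + rt) = P + P·r·t
Interest: I = P × r × t = $84,690.86 × 0.1183 × 8 = $80,151.43
A = P + I = $84,690.86 + $80,151.43 = $164,842.29

A = P + I = P(1 + rt) = $164,842.29


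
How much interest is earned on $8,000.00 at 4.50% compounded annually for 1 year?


Compound interest earned = final amount − principal.
A = P(1 + r/n)^(nt) = $8,000.00 × (1 + 0.045/1)^(1 × 1) = $8,360.00
Interest = A − P = $8,360.00 − $8,000.00 = $360.00

Interest = A - P = $360.00


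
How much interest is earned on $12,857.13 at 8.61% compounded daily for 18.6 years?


Compound interest earned = final amount − principal.
A = P(1 + r/n)^(nt) = $12,857.13 × (1 + 0.0861/365)^(365 × 18.6) = $63,762.78
Interest = A − P = $63,762.78 − $12,857.13 = $50,905.65

Interest = A - P = $50,905.65


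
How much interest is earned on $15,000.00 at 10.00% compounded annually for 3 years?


Compound interest earned = final amount − principal.
A = P(1 + r/n)^(nt) = $15,000.00 × (1 + 0.1/1)^(1 × 3) = $19,965.00
Interest = A − P = $19,965.00 − $15,000.00 = $4,965.00

Interest = A - P = $4,965.00


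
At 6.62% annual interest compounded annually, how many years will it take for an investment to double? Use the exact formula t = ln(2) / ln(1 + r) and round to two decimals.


Doubling condition: (1 + r)^t = 2
Take ln of both sides: t × ln(1 + r) = ln(2)
t = ln(2) / ln(1 + r)
t = 0.693147 / 0.064101
t = 10.81

t = ln(2) / ln(1 + r) = 10.81 years


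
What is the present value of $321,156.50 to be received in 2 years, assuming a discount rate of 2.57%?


Present value formula: PV = FV / (1 + r)^t
PV = $321,156.50 / (1 + 0.0257)^2
PV = $321,156.50 / 1.0520605
PV = $305,264.29

PV = FV / (1 + r)^t = $305,264.29


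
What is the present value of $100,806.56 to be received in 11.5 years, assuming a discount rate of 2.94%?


Present value formula: PV = FV / (1 + r)^t
PV = $100,806.56 / (1 + 0.0294)^11.5
PV = $100,806.56 / 1.3954616
PV = $72,238.86

PV = FV / (1 + r)^t = $72,238.86


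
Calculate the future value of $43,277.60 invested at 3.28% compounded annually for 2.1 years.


Compound interest formula: A = P(1 + r/n)^(nt)
A = $43,277.60 × (1 + 0.0328/1)^(1 × 2.1)
Growth factor: (1 + 0.0328/1)^2.1 = 1.070124
A = $43,277.60 × 1.070124
A = $46,312.40

A = P(1 + r/n)^(nt) = $46,312.40


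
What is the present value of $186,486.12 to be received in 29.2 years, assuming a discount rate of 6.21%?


Present value formula: PV = FV / (1 + r)^t
PV = $186,486.12 / (1 + 0.0621)^29.2
PV = $186,486.12 / 5.8080445
PV = $32,108.25

PV = FV / (1 + r)^t = $32,108.25


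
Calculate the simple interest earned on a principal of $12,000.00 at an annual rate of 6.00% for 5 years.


Simple interest formula: I = P × r × t
I = $12,000.00 × 0.06 × 5
I = $3,600.00

I = P × r × t = $3,600.00


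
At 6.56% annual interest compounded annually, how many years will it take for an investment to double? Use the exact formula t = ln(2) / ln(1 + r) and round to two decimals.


Doubling condition: (1 + r)^t = 2
Take ln of both sides: t × ln(1 + r) = ln(2)
t = ln(2) / ln(1 + r)
t = 0.693147 / 0.063538
t = 10.91

t = ln(2) / ln(1 + r) = 10.91 years


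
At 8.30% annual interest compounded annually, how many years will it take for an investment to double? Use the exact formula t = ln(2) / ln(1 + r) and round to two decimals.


Doubling condition: (1 + r)^t = 2
Take ln of both sides: t × ln(1 + r) = ln(2)
t = ln(2) / ln(1 + r)
t = 0.693147 / 0.079735
t = 8.69

t = ln(2) / ln(1 + r) = 8.69 years


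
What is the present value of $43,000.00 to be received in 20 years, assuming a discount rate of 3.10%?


Present value formula: PV = FV / (1 + r)^t
PV = $43,000.00 / (1 + 0.031)^20
PV = $43,000.00 / 1.841507
PV = $23,350.44

PV = FV / (1 + r)^t = $23,350.44


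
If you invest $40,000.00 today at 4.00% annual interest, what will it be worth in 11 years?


Future value formula: FV = PV × (1 + r)^t
FV = $40,000.00 × (1 + 0.04)^11
FV = $40,000.00 × 1.539454
FV = $61,578.16

FV = PV × (1 + r)^t = $61,578.16


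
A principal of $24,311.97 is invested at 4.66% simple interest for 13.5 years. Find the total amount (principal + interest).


Total amount formula: A = P(1 + rt) = P + P·r·t
Interest: I = P × r × t = $24,311.97 × 0.0466 × 13.5 = $15,294.66
A = P + I = $24,311.97 + $15,294.66 = $39,606.63

A = P + I = P(1 + rt) = $39,606.63


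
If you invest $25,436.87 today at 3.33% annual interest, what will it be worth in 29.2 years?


Future value formula: FV = PV × (1 + r)^t
FV = $25,436.87 × (1 + 0.0333)^29.2
FV = $25,436.87 × 2.602626
FV = $66,202.66

FV = PV × (1 + r)^t = $66,202.66


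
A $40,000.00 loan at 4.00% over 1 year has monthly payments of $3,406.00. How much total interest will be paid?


Total paid over the life of the loan = PMT × n.
Total paid = $3,406.00 × 12 = $40,872.00
Total interest = total paid − principal = $40,872.00 − $40,000.00 = $872.00

Total interest = (PMT × n) - PV = $872.00


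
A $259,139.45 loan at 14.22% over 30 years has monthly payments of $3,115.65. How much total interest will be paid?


Total paid over the life of the loan = PMT × n.
Total paid = $3,115.65 × 360 = $1,121,634.00
Total interest = total paid − principal = $1,121,634.00 − $259,139.45 = $862,494.55

Total interest = (PMT × n) - PV = $862,494.55


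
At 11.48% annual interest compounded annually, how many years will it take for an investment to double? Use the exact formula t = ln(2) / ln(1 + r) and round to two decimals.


Doubling condition: (1 + r)^t = 2
Take ln of both sides: t × ln(1 + r) = ln(2)
t = ln(2) / ln(1 + r)
t = 0.693147 / 0.108675
t = 6.38

t = ln(2) / ln(1 + r) = 6.38 years


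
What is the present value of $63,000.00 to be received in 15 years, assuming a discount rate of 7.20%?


Present value formula: PV = FV / (1 + r)^t
PV = $63,000.00 / (1 + 0.072)^15
PV = $63,000.00 / 2.837408
PV = $22,203.36

PV = FV / (1 + r)^t = $22,203.36


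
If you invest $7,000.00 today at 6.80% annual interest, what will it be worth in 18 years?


Future value formula: FV = PV × (1 + r)^t
FV = $7,000.00 × (1 + 0.068)^18
FV = $7,000.00 × 3.268004
FV = $22,876.03

FV = PV × (1 + r)^t = $22,876.03


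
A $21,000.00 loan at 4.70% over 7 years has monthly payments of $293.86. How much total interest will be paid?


Total paid over the life of the loan = PMT × n.
Total paid = $293.86 × 84 = $24,684.24
Total interest = total paid − principal = $24,684.24 − $21,000.00 = $3,684.24

Total interest = (PMT × n) - PV = $3,684.24


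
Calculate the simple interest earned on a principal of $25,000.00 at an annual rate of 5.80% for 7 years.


Simple interest formula: I = P × r × t
I = $25,000.00 × 0.058 × 7
I = $10,150.00

I = P × r × t = $10,150.00


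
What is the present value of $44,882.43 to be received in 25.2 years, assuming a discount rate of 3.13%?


Present value formula: PV = FV / (1 + r)^t
PV = $44,882.43 / (1 + 0.0313)^25.2
PV = $44,882.43 / 2.174215
PV = $20,643.05

PV = FV / (1 + r)^t = $20,643.05


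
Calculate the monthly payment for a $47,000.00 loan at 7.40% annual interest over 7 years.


Loan payment formula: PMT = PV × r / (1 − (1 + r)^(−n))
Monthly rate r = 0.074/12 ≈ 0.00616667, n = 84 months
Denominator: 1 − (1 + 0.074/12)^(−84) = 0.403341
PMT = $47,000.00 × (0.074/12) / 0.403341
PMT = $718.58 per month

PMT = PV × r / (1-(1+r)^(-n)) = $718.58/month


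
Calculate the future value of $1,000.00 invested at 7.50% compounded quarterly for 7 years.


Compound interest formula: A = P(1 + r/n)^(nt)
A = $1,000.00 × (1 + 0.075/4)^(4 × 7)
Growth factor: (1 + 0.075/4)^28 = 1.682261
A = $1,000.00 × 1.682261
A = $1,682.26

A = P(1 + r/n)^(nt) = $1,682.26


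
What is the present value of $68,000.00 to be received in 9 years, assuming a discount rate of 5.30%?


Present value formula: PV = FV / (1 + r)^t
PV = $68,000.00 / (1 + 0.053)^9
PV = $68,000.00 / 1.5916785
PV = $42,722.20

PV = FV / (1 + r)^t = $42,722.20


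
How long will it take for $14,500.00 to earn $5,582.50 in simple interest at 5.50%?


Rearrange the simple interest formula for t:
I = P × r × t  ⇒  t = I / (P × r)
t = $5,582.50 / ($14,500.00 × 0.055)
t = 7

t = I/(P×r) = 7 years


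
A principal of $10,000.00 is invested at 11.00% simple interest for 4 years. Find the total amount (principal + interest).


Total amount formula: A = P(1 + rt) = P + P·r·t
Interest: I = P × r × t = $10,000.00 × 0.11 × 4 = $4,400.00
A = P + I = $10,000.00 + $4,400.00 = $14,400.00

A = P + I = P(1 + rt) = $14,400.00


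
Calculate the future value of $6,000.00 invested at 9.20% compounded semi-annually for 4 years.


Compound interest formula: A = P(1 + r/n)^(nt)
A = $6,000.00 × (1 + 0.092/2)^(2 × 4)
Growth factor: (1 + 0.092/2)^8 = 1.433024
A = $6,000.00 × 1.433024
A = $8,598.14

A = P(1 + r/n)^(nt) = $8,598.14


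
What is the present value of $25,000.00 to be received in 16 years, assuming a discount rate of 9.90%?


Present value formula: PV = FV / (1 + r)^t
PV = $25,000.00 / (1 + 0.099)^16
PV = $25,000.00 / 4.528591
PV = $5,520.48

PV = FV / (1 + r)^t = $5,520.48


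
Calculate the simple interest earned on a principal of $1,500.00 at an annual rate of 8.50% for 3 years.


Simple interest formula: I = P × r × t
I = $1,500.00 × 0.085 × 3
I = $382.50

I = P × r × t = $382.50


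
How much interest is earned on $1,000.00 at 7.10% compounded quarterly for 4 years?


Compound interest earned = final amount − principal.
A = P(1 + r/n)^(nt) = $1,000.00 × (1 + 0.071/4)^(4 × 4) = $1,325.13
Interest = A − P = $1,325.13 − $1,000.00 = $325.13

Interest = A - P = $325.13


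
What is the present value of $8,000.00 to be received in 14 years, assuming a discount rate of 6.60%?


Present value formula: PV = FV / (1 + r)^t
PV = $8,000.00 / (1 + 0.066)^14
PV = $8,000.00 / 2.446813
PV = $3,269.56

PV = FV / (1 + r)^t = $3,269.56


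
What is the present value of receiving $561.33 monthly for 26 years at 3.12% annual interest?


Present value of an ordinary annuity: PV = PMT × (1 − (1 + r)^(−n)) / r
Monthly rate r = 0.0312/12 = 0.0026, n = 312
PV = $561.33 × (1 − (1 + 0.0312/12)^(−312)) / (0.0312/12)
PV = $561.33 × 213.541323
PV = $119,867.15

PV = PMT × (1-(1+r)^(-n))/r = $119,867.15


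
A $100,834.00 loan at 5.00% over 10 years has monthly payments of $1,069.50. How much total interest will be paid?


Total paid over the life of the loan = PMT × n.
Total paid = $1,069.50 × 120 = $128,340.00
Total interest = total paid − principal = $128,340.00 − $100,834.00 = $27,506.00

Total interest = (PMT × n) - PV = $27,506.00


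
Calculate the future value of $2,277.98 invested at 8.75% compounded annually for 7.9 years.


Compound interest formula: A = P(1 + r/n)^(nt)
A = $2,277.98 × (1 + 0.0875/1)^(1 × 7.9)
Growth factor: (1 + 0.0875/1)^7.9 = 1.939953
A = $2,277.98 × 1.939953
A = $4,419.17

A = P(1 + r/n)^(nt) = $4,419.17


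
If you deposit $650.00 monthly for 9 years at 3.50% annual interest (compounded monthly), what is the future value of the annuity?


Future value of an ordinary annuity: FV = PMT × ((1 + r)^n − 1) / r
Monthly rate r = 0.035/12 ≈ 0.00291667, n = 108
FV = $650.00 × ((1 + 0.035/12)^108 − 1) / (0.035/12)
FV = $650.00 × 126.730702
FV = $82,374.96

FV = PMT × ((1+r)^n - 1)/r = $82,374.96


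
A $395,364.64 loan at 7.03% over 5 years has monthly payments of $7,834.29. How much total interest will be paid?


Total paid over the life of the loan = PMT × n.
Total paid = $7,834.29 × 60 = $470,057.40
Total interest = total paid − principal = $470,057.40 − $395,364.64 = $74,692.76

Total interest = (PMT × n) - PV = $74,692.76


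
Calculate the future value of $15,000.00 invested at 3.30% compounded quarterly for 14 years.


Compound interest formula: A = P(1 + r/n)^(nt)
A = $15,000.00 × (1 + 0.033/4)^(4 × 14)
Growth factor: (1 + 0.033/4)^56 = 1.584240
A = $15,000.00 × 1.584240
A = $23,763.60

A = P(1 + r/n)^(nt) = $23,763.60


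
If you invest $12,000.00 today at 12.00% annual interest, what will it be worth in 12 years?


Future value formula: FV = PV × (1 + r)^t
FV = $12,000.00 × (1 + 0.12)^12
FV = $12,000.00 × 3.895976
FV = $46,751.71

FV = PV × (1 + r)^t = $46,751.71


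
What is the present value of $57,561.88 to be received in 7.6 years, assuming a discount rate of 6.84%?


Present value formula: PV = FV / (1 + r)^t
PV = $57,561.88 / (1 + 0.0684)^7.6
PV = $57,561.88 / 1.653398
PV = $34,814.29

PV = FV / (1 + r)^t = $34,814.29


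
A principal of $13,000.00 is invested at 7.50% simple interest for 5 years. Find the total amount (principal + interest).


Total amount formula: A = P(1 + rt) = P + P·r·t
Interest: I = P × r × t = $13,000.00 × 0.075 × 5 = $4,875.00
A = P + I = $13,000.00 + $4,875.00 = $17,875.00

A = P + I = P(1 + rt) = $17,875.00


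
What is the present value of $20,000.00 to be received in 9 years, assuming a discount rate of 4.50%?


Present value formula: PV = FV / (1 + r)^t
PV = $20,000.00 / (1 + 0.045)^9
PV = $20,000.00 / 1.486095
PV = $13,458.09

PV = FV / (1 + r)^t = $13,458.09


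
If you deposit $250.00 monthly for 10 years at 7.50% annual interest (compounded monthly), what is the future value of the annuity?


Future value of an ordinary annuity: FV = PMT × ((1 + r)^n − 1) / r
Monthly rate r = 0.075/12 = 0.00625, n = 120
FV = $250.00 × ((1 + 0.075/12)^120 − 1) / (0.075/12)
FV = $250.00 × 177.930342
FV = $44,482.59

FV = PMT × ((1+r)^n - 1)/r = $44,482.59


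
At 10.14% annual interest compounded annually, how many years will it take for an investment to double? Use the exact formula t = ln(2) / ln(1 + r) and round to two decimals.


Doubling condition: (1 + r)^t = 2
Take ln of both sides: t × ln(1 + r) = ln(2)
t = ln(2) / ln(1 + r)
t = 0.693147 / 0.096582
t = 7.18

t = ln(2) / ln(1 + r) = 7.18 years


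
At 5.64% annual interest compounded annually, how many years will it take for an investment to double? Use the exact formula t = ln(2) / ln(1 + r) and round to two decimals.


Doubling condition: (1 + r)^t = 2
Take ln of both sides: t × ln(1 + r) = ln(2)
t = ln(2) / ln(1 + r)
t = 0.693147 / 0.054867
t = 12.63

t = ln(2) / ln(1 + r) = 12.63 years


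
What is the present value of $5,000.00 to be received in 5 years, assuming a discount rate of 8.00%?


Present value formula: PV = FV / (1 + r)^t
PV = $5,000.00 / (1 + 0.08)^5
PV = $5,000.00 / 1.469328
PV = $3,402.92

PV = FV / (1 + r)^t = $3,402.92


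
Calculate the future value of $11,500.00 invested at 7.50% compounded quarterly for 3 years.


Compound interest formula: A = P(1 + r/n)^(nt)
A = $11,500.00 × (1 + 0.075/4)^(4 × 3)
Growth factor: (1 + 0.075/4)^12 = 1.2497164
A = $11,500.00 × 1.2497164
A = $14,371.74

A = P(1 + r/n)^(nt) = $14,371.74


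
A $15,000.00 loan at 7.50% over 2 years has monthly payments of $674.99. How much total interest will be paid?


Total paid over the life of the loan = PMT × n.
Total paid = $674.99 × 24 = $16,199.76
Total interest = total paid − principal = $16,199.76 − $15,000.00 = $1,199.76

Total interest = (PMT × n) - PV = $1,199.76


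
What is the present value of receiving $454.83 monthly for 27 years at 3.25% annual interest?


Present value of an ordinary annuity: PV = PMT × (1 − (1 + r)^(−n)) / r
Monthly rate r = 0.0325/12 ≈ 0.00270833, n = 324
PV = $454.83 × (1 − (1 + 0.0325/12)^(−324)) / (0.0325/12)
PV = $454.83 × 215.514579
PV = $98,022.50

PV = PMT × (1-(1+r)^(-n))/r = $98,022.50


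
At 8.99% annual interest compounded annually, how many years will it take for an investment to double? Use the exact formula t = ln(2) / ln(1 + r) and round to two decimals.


Doubling condition: (1 + r)^t = 2
Take ln of both sides: t × ln(1 + r) = ln(2)
t = ln(2) / ln(1 + r)
t = 0.693147 / 0.086086
t = 8.05

t = ln(2) / ln(1 + r) = 8.05 years


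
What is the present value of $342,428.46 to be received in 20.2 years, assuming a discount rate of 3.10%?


Present value formula: PV = FV / (1 + r)^t
PV = $342,428.46 / (1 + 0.031)^20.2
PV = $342,428.46 / 1.8527851
PV = $184,818.23

PV = FV / (1 + r)^t = $184,818.23


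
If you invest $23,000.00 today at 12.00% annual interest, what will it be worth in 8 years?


Future value formula: FV = PV × (1 + r)^t
FV = $23,000.00 × (1 + 0.12)^8
FV = $23,000.00 × 2.475963
FV = $56,947.15

FV = PV × (1 + r)^t = $56,947.15


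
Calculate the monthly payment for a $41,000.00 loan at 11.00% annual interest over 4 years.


Loan payment formula: PMT = PV × r / (1 − (1 + r)^(−n))
Monthly rate r = 0.11/12 ≈ 0.00916667, n = 48 months
Denominator: 1 − (1 + 0.11/12)^(−48) = 0.354671
PMT = $41,000.00 × (0.11/12) / 0.354671
PMT = $1,059.67 per month

PMT = PV × r / (1-(1+r)^(-n)) = $1,059.67/month


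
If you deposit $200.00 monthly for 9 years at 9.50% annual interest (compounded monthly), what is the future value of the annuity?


Future value of an ordinary annuity: FV = PMT × ((1 + r)^n − 1) / r
Monthly rate r = 0.095/12 ≈ 0.00791667, n = 108
FV = $200.00 × ((1 + 0.095/12)^108 − 1) / (0.095/12)
FV = $200.00 × 169.701665
FV = $33,940.33

FV = PMT × ((1+r)^n - 1)/r = $33,940.33
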